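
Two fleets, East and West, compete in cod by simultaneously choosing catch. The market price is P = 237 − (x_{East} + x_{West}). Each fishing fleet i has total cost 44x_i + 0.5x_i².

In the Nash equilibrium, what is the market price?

140.5

Fishing fleet East's profit: π = x_{East}(237 − (x_{East} + x_{West})) − 44x_{East} − 0.5x_{East}².
∂π/∂x_{East} = 193 − 3x_{East} − x_{West} = 0, so x_{East} = 193/3 − (1/3)x_{West}.
By symmetry x_{West} = x_{East}; substituting into the reaction function, (4/3)x_{East} = 193/3 and x_{East} = 48.25.
Equilibrium price: P = 237 − 96.5 = 140.5.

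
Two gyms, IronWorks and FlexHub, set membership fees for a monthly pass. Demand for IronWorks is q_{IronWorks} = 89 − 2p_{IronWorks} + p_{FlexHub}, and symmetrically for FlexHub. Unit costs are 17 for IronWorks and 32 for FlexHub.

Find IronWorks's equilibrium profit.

IronWorks's profit: π = (p_{IronWorks} − 17)(89 − 2p_{IronWorks} + p_{FlexHub}).
∂π/∂p_{IronWorks} = 123 − 4p_{IronWorks} + p_{FlexHub} = 0 ⇒ p_{IronWorks} = 30.75 + 0.25p_{FlexHub}.
Similarly p_{FlexHub} = 38.25 + 0.25p_{IronWorks}.
Solving the two reaction functions simultaneously: (1 − (0.25)(0.25))p_{IronWorks} = 30.75 + 0.25·38.25, so 0.9375p_{IronWorks} = 40.3125 and p_{IronWorks} = 43.
Then p_{FlexHub} = 38.25 + 0.25·43 = 49.
q_{IronWorks} = 89 − 2·43 + 49 = 52.
Profit = (43 − 17)·52 = 1352.

1352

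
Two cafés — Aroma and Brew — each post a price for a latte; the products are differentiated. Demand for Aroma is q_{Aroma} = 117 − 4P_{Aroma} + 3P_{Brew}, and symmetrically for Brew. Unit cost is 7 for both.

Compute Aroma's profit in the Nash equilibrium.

1936

Aroma's profit: π = (P_{Aroma} − 7)(117 − 4P_{Aroma} + 3P_{Brew}).
∂π/∂P_{Aroma} = 145 − 8P_{Aroma} + 3P_{Brew} = 0 ⇒ P_{Aroma} = 18.125 + 0.375P_{Brew}.
Setting P_{Aroma} = P_{Brew} in the reaction function: P_{Aroma} = 18.125 + 0.375P_{Aroma}, so P_{Aroma} = 18.125 / 0.625 = 29.
q_{Aroma} = 117 − 4·29 + 3·29 = 88.
Profit = (29 − 7)·88 = 1936.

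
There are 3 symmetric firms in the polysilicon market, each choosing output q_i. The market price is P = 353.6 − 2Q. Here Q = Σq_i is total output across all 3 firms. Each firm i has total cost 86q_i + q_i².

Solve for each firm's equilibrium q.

26.76

A representative firm's profit is π_i = q_i(353.6 − 2Q) − 86q_i − q_i², with Q = q_i + Σ_{j≠i} q_j.
First-order condition: 267.6 − 6q_i − 2Σ_{j≠i} q_j = 0.
Imposing symmetry (q_j = q for all j) turns Σ_{j≠i} q_j into 2q, so 267.6 = 10q and q = 26.76.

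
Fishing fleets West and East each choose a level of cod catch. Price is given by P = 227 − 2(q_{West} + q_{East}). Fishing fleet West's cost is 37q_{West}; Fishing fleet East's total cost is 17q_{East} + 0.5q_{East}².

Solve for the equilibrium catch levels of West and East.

33.125, 28.75

Fishing fleet West's profit: π = q_{West}(227 − 2(q_{West} + q_{East})) − 37q_{West}.
∂π/∂q_{West} = 190 − 4q_{West} − 2q_{East} = 0, so q_{West} = 47.5 − 0.5q_{East}.
For East: ∂π/∂q_{East} = 210 − 5q_{East} − 2q_{West} = 0 ⇒ q_{East} = 42 − 0.4q_{West}.
Solving the two reaction functions simultaneously: (1 − (−0.5)(−0.4))q_{West} = 47.5 − 0.5·42, so 0.8q_{West} = 26.5 and q_{West} = 33.125.
Then q_{East} = 42 − 0.4·33.125 = 28.75.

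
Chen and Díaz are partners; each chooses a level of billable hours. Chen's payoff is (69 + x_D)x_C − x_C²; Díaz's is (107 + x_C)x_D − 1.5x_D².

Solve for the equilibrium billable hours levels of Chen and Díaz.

Expanding Chen's payoff: 69x_C + x_Dx_C − x_C².
∂π/∂x_C = 69 + x_D − 2x_C = 0, so x_C = 34.5 + 0.5x_D.
Likewise for Díaz: x_D = 107/3 + (1/3)x_C.
Plugging x_D into Chen's best response: x_C = 34.5 + 0.5(107/3 + (1/3)x_C) ⇒ (5/6)x_C = 157/3, so x_C = 62.8.
Then x_D = 107/3 + (1/3)·62.8 = 56.6.

62.8, 56.6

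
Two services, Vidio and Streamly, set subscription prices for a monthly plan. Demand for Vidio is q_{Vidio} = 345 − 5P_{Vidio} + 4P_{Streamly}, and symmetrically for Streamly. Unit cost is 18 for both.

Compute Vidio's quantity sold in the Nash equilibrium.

272.5

Vidio's profit: π = (P_{Vidio} − 18)(345 − 5P_{Vidio} + 4P_{Streamly}).
∂π/∂P_{Vidio} = 435 − 10P_{Vidio} + 4P_{Streamly} = 0 ⇒ P_{Vidio} = 43.5 + 0.4P_{Streamly}.
Setting P_{Vidio} = P_{Streamly} in the reaction function: P_{Vidio} = 43.5 + 0.4P_{Vidio}, so P_{Vidio} = 43.5 / 0.6 = 72.5.
q_{Vidio} = 345 − 5·72.5 + 4·72.5 = 272.5.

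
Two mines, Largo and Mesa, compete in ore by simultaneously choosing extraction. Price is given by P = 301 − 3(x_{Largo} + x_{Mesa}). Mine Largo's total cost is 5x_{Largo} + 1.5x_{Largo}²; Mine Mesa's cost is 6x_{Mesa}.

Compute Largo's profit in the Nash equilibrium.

Mine Largo's profit: π = x_{Largo}(301 − 3(x_{Largo} + x_{Mesa})) − 5x_{Largo} − 1.5x_{Largo}².
∂π/∂x_{Largo} = 296 − 9x_{Largo} − 3x_{Mesa} = 0, so x_{Largo} = 296/9 − (1/3)x_{Mesa}.
For Mesa: ∂π/∂x_{Mesa} = 295 − 6x_{Mesa} − 3x_{Largo} = 0 ⇒ x_{Mesa} = 295/6 − 0.5x_{Largo}.
Solving the two reaction functions simultaneously: (1 − (−1/3)(−0.5))x_{Largo} = 296/9 − (1/3)·(295/6), so (5/6)x_{Largo} = 16.5 and x_{Largo} = 19.8.
Then x_{Mesa} = 295/6 − 0.5·19.8 = 589/15.
Price P = 301 − 3·(886/15) = 123.8.
Largo's profit: (123.8 − 5)·19.8 − 1.5(19.8)² = 1764.18.

1764.18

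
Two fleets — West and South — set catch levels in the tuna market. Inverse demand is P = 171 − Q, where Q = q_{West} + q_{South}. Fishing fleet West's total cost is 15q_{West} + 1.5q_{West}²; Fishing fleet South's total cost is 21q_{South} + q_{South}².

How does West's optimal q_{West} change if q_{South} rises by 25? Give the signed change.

Fishing fleet West's profit: π = q_{West}(171 − (q_{West} + q_{South})) − 15q_{West} − 1.5q_{West}².
∂π/∂q_{West} = 156 − 5q_{West} − q_{South} = 0, so q_{West} = 31.2 − 0.2q_{South}.
The reaction-function slope is −0.2, so a 25-unit rise in q_{South} moves q_{West} by −0.2 × 25 = −5. West's best response falls — the actions are strategic substitutes.

-5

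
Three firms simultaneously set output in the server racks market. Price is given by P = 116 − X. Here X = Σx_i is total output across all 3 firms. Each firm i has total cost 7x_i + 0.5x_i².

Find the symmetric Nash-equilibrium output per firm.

21.8

A representative firm's profit is π_i = x_i(116 − X) − 7x_i − 0.5x_i², with X = x_i + Σ_{j≠i} x_j.
First-order condition: 109 − 3x_i − Σ_{j≠i} x_j = 0.
Imposing symmetry (x_j = x for all j) turns Σ_{j≠i} x_j into 2x, so 109 = 5x and x = 21.8.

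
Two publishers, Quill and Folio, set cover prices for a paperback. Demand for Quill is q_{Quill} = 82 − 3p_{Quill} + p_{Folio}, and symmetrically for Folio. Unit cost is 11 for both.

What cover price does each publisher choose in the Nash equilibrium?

Quill's profit: π = (p_{Quill} − 11)(82 − 3p_{Quill} + p_{Folio}).
∂π/∂p_{Quill} = 115 − 6p_{Quill} + p_{Folio} = 0 ⇒ p_{Quill} = 115/6 + (1/6)p_{Folio}.
The game is symmetric, so in equilibrium p_{Folio} = p_{Quill}: the reaction function gives (5/6)p_{Quill} = 115/6, hence p_{Quill} = 23.

23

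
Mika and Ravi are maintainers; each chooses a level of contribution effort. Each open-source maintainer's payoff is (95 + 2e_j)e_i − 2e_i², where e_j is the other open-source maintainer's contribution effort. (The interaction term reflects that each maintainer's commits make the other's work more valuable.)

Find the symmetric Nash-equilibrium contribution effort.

47.5

Mika's payoff is (95 + 2e_R)e_M − 2e_M².
∂π/∂e_M = 95 + 2e_R − 4e_M = 0, so e_M = 23.75 + 0.5e_R.
Setting e_M = e_R in the reaction function: e_M = 23.75 + 0.5e_M, so e_M = 23.75 / 0.5 = 47.5.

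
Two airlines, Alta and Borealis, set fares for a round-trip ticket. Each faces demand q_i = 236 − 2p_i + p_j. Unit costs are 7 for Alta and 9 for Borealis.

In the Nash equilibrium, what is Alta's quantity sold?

Alta's profit: π = (p_{Alta} − 7)(236 − 2p_{Alta} + p_{Borealis}).
∂π/∂p_{Alta} = 250 − 4p_{Alta} + p_{Borealis} = 0 ⇒ p_{Alta} = 62.5 + 0.25p_{Borealis}.
Similarly p_{Borealis} = 63.5 + 0.25p_{Alta}.
Plugging p_{Borealis} into Alta's best response: p_{Alta} = 62.5 + 0.25(63.5 + 0.25p_{Alta}) ⇒ 0.9375p_{Alta} = 78.375, so p_{Alta} = 83.6.
Then p_{Borealis} = 63.5 + 0.25·83.6 = 84.4.
q_{Alta} = 236 − 2·83.6 + 84.4 = 153.2.

153.2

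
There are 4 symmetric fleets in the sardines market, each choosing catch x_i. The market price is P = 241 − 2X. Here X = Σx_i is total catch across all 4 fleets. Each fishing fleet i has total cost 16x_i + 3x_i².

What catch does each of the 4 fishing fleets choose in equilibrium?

A representative fishing fleet's profit is π_i = x_i(241 − 2X) − 16x_i − 3x_i², with X = x_i + Σ_{j≠i} x_j.
First-order condition: 225 − 10x_i − 2Σ_{j≠i} x_j = 0.
With identical fishing fleets, set every x_j = x: then 225 − 10x − 6x = 0, i.e. x = 225/16 = 14.0625.

14.0625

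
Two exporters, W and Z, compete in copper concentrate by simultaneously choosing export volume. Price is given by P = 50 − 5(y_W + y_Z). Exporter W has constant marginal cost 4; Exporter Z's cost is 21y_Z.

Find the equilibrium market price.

25

Exporter W's profit: π = y_W(50 − 5(y_W + y_Z)) − 4y_W.
∂π/∂y_W = 46 − 10y_W − 5y_Z = 0, so y_W = 4.6 − 0.5y_Z.
By the same steps for Z: y_Z = 2.9 − 0.5y_W.
Substituting the second reaction function into the first: y_W = 4.6 − 0.5(2.9 − 0.5y_W), which gives 0.75y_W = 3.15 ⇒ y_W = 4.2.
Then y_Z = 2.9 − 0.5·4.2 = 0.8.
Equilibrium price: P = 50 − 5·5 = 25.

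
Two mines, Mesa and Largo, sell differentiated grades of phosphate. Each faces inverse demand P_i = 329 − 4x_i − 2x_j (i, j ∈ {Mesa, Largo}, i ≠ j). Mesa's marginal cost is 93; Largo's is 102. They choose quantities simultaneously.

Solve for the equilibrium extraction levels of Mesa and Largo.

Mine Mesa's profit: π = x_{Mesa}(329 − 4x_{Mesa} − 2x_{Largo}) − 93x_{Mesa}.
∂π/∂x_{Mesa} = 236 − 8x_{Mesa} − 2x_{Largo} = 0 ⇒ x_{Mesa} = 29.5 − 0.25x_{Largo}.
Similarly x_{Largo} = 28.375 − 0.25x_{Mesa}.
Plugging x_{Largo} into Mesa's best response: x_{Mesa} = 29.5 − 0.25(28.375 − 0.25x_{Mesa}) ⇒ 0.9375x_{Mesa} = 717/32, so x_{Mesa} = 23.9.
Then x_{Largo} = 28.375 − 0.25·23.9 = 22.4.

23.9, 22.4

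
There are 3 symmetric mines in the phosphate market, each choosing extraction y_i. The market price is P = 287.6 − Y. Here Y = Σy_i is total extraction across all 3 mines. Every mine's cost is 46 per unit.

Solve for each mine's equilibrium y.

A representative mine's profit is π_i = y_i(287.6 − Y) − 46y_i, with Y = y_i + Σ_{j≠i} y_j.
First-order condition: 241.6 − 2y_i − Σ_{j≠i} y_j = 0.
Imposing symmetry (y_j = y for all j) turns Σ_{j≠i} y_j into 2y, so 241.6 = 4y and y = 60.4.

60.4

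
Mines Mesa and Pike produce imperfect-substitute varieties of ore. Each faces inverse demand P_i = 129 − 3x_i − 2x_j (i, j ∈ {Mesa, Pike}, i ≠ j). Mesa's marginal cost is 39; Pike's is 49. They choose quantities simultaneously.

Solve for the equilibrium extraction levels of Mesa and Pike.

Mine Mesa's profit: π = x_{Mesa}(129 − 3x_{Mesa} − 2x_{Pike}) − 39x_{Mesa}.
∂π/∂x_{Mesa} = 90 − 6x_{Mesa} − 2x_{Pike} = 0 ⇒ x_{Mesa} = 15 − (1/3)x_{Pike}.
Similarly x_{Pike} = 40/3 − (1/3)x_{Mesa}.
Plugging x_{Pike} into Mesa's best response: x_{Mesa} = 15 − (1/3)(40/3 − (1/3)x_{Mesa}) ⇒ (8/9)x_{Mesa} = 95/9, so x_{Mesa} = 11.875.
Then x_{Pike} = 40/3 − (1/3)·11.875 = 9.375.

11.875, 9.375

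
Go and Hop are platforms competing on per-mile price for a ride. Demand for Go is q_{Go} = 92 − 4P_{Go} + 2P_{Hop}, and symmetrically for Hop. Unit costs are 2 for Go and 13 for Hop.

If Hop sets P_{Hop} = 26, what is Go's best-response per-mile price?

Go's profit: π = (P_{Go} − 2)(92 − 4P_{Go} + 2P_{Hop}).
∂π/∂P_{Go} = 100 − 8P_{Go} + 2P_{Hop} = 0 ⇒ P_{Go} = 12.5 + 0.25P_{Hop}.
At P_{Hop} = 26: P_{Go} = 12.5 + 0.25·26 = 19.

19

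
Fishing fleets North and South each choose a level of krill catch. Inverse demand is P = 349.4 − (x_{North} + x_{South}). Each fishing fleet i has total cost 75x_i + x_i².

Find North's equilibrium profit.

6023.6288

Fishing fleet North's profit: π = x_{North}(349.4 − (x_{North} + x_{South})) − 75x_{North} − x_{North}².
∂π/∂x_{North} = 274.4 − 4x_{North} − x_{South} = 0, so x_{North} = 68.6 − 0.25x_{South}.
The game is symmetric, so in equilibrium x_{South} = x_{North}: the reaction function gives 1.25x_{North} = 68.6, hence x_{North} = 54.88.
Price P = 349.4 − 109.76 = 239.64.
North's profit: (239.64 − 75)·54.88 − (54.88)² = 6023.6288.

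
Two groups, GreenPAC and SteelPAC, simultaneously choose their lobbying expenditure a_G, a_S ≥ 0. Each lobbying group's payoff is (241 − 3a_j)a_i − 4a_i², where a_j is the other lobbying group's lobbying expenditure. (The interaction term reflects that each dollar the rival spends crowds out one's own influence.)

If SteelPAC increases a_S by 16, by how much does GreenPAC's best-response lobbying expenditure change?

GreenPAC's payoff is (241 − 3a_S)a_G − 4a_G².
∂π/∂a_G = 241 − 3a_S − 8a_G = 0, so a_G = 30.125 − 0.375a_S.
The reaction-function slope is −0.375, so a 16-unit rise in a_S moves a_G by −0.375 × 16 = −6. GreenPAC's best response falls — the actions are strategic substitutes.

-6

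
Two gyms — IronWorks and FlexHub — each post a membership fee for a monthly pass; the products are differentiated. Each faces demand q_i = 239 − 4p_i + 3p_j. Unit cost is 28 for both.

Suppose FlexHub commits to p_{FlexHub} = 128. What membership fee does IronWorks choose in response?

91.875

IronWorks's profit: π = (p_{IronWorks} − 28)(239 − 4p_{IronWorks} + 3p_{FlexHub}).
∂π/∂p_{IronWorks} = 351 − 8p_{IronWorks} + 3p_{FlexHub} = 0 ⇒ p_{IronWorks} = 43.875 + 0.375p_{FlexHub}.
At p_{FlexHub} = 128: p_{IronWorks} = 43.875 + 0.375·128 = 91.875.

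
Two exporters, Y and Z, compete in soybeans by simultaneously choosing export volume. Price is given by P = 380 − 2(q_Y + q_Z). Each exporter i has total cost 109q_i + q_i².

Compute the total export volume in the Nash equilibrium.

67.75

Exporter Y's profit: π = q_Y(380 − 2(q_Y + q_Z)) − 109q_Y − q_Y².
∂π/∂q_Y = 271 − 6q_Y − 2q_Z = 0, so q_Y = 271/6 − (1/3)q_Z.
Setting q_Y = q_Z in the reaction function: q_Y = 271/6 − (1/3)q_Y, so q_Y = (271/6) / (4/3) = 33.875.
Total export volume: 33.875 + 33.875 = 67.75.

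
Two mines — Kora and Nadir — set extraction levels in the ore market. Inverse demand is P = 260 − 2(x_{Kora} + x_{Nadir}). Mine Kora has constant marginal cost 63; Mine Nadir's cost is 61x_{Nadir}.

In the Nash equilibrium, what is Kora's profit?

Mine Kora's profit: π = x_{Kora}(260 − 2(x_{Kora} + x_{Nadir})) − 63x_{Kora}.
∂π/∂x_{Kora} = 197 − 4x_{Kora} − 2x_{Nadir} = 0, so x_{Kora} = 49.25 − 0.5x_{Nadir}.
By the same steps for Nadir: x_{Nadir} = 49.75 − 0.5x_{Kora}.
Substituting the second reaction function into the first: x_{Kora} = 49.25 − 0.5(49.75 − 0.5x_{Kora}), which gives 0.75x_{Kora} = 24.375 ⇒ x_{Kora} = 32.5.
Then x_{Nadir} = 49.75 − 0.5·32.5 = 33.5.
Price P = 260 − 2·66 = 128.
Kora's profit: (128 − 63)·32.5 = 2112.5.

2112.5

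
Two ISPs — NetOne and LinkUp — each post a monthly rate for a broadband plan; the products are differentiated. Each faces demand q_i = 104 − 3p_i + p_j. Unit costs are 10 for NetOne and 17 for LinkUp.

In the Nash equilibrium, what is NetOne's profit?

NetOne's profit: π = (p_{NetOne} − 10)(104 − 3p_{NetOne} + p_{LinkUp}).
∂π/∂p_{NetOne} = 134 − 6p_{NetOne} + p_{LinkUp} = 0 ⇒ p_{NetOne} = 67/3 + (1/6)p_{LinkUp}.
Similarly p_{LinkUp} = 155/6 + (1/6)p_{NetOne}.
Solving the two reaction functions simultaneously: (1 − (1/6)(1/6))p_{NetOne} = 67/3 + (1/6)·(155/6), so (35/36)p_{NetOne} = 959/36 and p_{NetOne} = 27.4.
Then p_{LinkUp} = 155/6 + (1/6)·27.4 = 30.4.
q_{NetOne} = 104 − 3·27.4 + 30.4 = 52.2.
Profit = (27.4 − 10)·52.2 = 908.28.

908.28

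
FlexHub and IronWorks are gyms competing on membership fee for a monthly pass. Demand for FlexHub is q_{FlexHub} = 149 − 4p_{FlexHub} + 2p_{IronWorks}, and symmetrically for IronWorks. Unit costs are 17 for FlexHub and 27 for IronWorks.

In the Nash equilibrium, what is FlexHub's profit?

1681

FlexHub's profit: π = (p_{FlexHub} − 17)(149 − 4p_{FlexHub} + 2p_{IronWorks}).
∂π/∂p_{FlexHub} = 217 − 8p_{FlexHub} + 2p_{IronWorks} = 0 ⇒ p_{FlexHub} = 27.125 + 0.25p_{IronWorks}.
Similarly p_{IronWorks} = 32.125 + 0.25p_{FlexHub}.
Substituting the second reaction function into the first: p_{FlexHub} = 27.125 + 0.25(32.125 + 0.25p_{FlexHub}), which gives 0.9375p_{FlexHub} = 1125/32 ⇒ p_{FlexHub} = 37.5.
Then p_{IronWorks} = 32.125 + 0.25·37.5 = 41.5.
q_{FlexHub} = 149 − 4·37.5 + 2·41.5 = 82.
Profit = (37.5 − 17)·82 = 1681.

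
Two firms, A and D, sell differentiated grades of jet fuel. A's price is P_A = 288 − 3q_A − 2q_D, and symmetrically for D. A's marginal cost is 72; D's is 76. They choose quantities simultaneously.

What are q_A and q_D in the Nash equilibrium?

27.25, 26.25

Firm A's profit: π = q_A(288 − 3q_A − 2q_D) − 72q_A.
∂π/∂q_A = 216 − 6q_A − 2q_D = 0 ⇒ q_A = 36 − (1/3)q_D.
Similarly q_D = 106/3 − (1/3)q_A.
Plugging q_D into A's best response: q_A = 36 − (1/3)(106/3 − (1/3)q_A) ⇒ (8/9)q_A = 218/9, so q_A = 27.25.
Then q_D = 106/3 − (1/3)·27.25 = 26.25.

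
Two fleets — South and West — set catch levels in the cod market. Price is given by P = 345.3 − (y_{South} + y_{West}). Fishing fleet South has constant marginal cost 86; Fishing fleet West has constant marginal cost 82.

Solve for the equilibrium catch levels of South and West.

85.1, 89.1

Fishing fleet South's profit: π = y_{South}(345.3 − (y_{South} + y_{West})) − 86y_{South}.
∂π/∂y_{South} = 259.3 − 2y_{South} − y_{West} = 0, so y_{South} = 129.65 − 0.5y_{West}.
By the same steps for West: y_{West} = 131.65 − 0.5y_{South}.
Substituting the second reaction function into the first: y_{South} = 129.65 − 0.5(131.65 − 0.5y_{South}), which gives 0.75y_{South} = 63.825 ⇒ y_{South} = 85.1.
Then y_{West} = 131.65 − 0.5·85.1 = 89.1.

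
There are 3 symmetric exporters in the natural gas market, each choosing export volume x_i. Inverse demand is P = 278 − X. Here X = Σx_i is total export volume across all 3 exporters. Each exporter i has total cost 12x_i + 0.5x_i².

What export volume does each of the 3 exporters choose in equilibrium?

53.2

A representative exporter's profit is π_i = x_i(278 − X) − 12x_i − 0.5x_i², with X = x_i + Σ_{j≠i} x_j.
First-order condition: 266 − 3x_i − Σ_{j≠i} x_j = 0.
In a symmetric equilibrium every exporter chooses the same x, so Σ_{j≠i} x_j = 2x. The condition becomes 266 − 5x = 0, giving x = 266/5 = 53.2.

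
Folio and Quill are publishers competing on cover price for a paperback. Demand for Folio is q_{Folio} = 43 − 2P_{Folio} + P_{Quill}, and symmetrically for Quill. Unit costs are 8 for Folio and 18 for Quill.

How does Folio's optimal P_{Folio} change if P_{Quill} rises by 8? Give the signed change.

2

Folio's profit: π = (P_{Folio} − 8)(43 − 2P_{Folio} + P_{Quill}).
∂π/∂P_{Folio} = 59 − 4P_{Folio} + P_{Quill} = 0 ⇒ P_{Folio} = 14.75 + 0.25P_{Quill}.
The reaction-function slope is 0.25, so an 8-unit rise in P_{Quill} moves P_{Folio} by 0.25 × 8 = 2. Folio's best response rises — the actions are strategic complements.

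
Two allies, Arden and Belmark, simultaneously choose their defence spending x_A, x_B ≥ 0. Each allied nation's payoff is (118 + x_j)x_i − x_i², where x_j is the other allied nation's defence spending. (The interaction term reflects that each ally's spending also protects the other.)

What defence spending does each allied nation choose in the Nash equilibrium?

118

Arden's payoff is (118 + x_B)x_A − x_A².
∂π/∂x_A = 118 + x_B − 2x_A = 0, so x_A = 59 + 0.5x_B.
By symmetry x_B = x_A; substituting into the reaction function, 0.5x_A = 59 and x_A = 118.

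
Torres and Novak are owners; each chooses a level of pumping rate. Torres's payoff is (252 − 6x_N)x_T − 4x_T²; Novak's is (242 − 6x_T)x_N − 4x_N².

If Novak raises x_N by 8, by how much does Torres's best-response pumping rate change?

-6

Expanding Torres's payoff: 252x_T − 6x_Nx_T − 4x_T².
∂π/∂x_T = 252 − 6x_N − 8x_T = 0, so x_T = 31.5 − 0.75x_N.
The reaction-function slope is −0.75, so an 8-unit rise in x_N moves x_T by −0.75 × 8 = −6. Torres's best response falls — the actions are strategic substitutes.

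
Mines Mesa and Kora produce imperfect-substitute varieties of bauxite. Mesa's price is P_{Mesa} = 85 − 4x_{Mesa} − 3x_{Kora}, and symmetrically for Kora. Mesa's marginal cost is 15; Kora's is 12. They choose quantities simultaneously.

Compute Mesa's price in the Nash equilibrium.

39.8

Mine Mesa's profit: π = x_{Mesa}(85 − 4x_{Mesa} − 3x_{Kora}) − 15x_{Mesa}.
∂π/∂x_{Mesa} = 70 − 8x_{Mesa} − 3x_{Kora} = 0 ⇒ x_{Mesa} = 8.75 − 0.375x_{Kora}.
Similarly x_{Kora} = 9.125 − 0.375x_{Mesa}.
Substituting the second reaction function into the first: x_{Mesa} = 8.75 − 0.375(9.125 − 0.375x_{Mesa}), which gives (55/64)x_{Mesa} = 341/64 ⇒ x_{Mesa} = 6.2.
Then x_{Kora} = 9.125 − 0.375·6.2 = 6.8.
P_{Mesa} = 85 − 4·6.2 − 3·6.8 = 39.8.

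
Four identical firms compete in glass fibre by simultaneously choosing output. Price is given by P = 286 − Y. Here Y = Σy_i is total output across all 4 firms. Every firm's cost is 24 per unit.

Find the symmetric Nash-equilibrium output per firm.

A representative firm's profit is π_i = y_i(286 − Y) − 24y_i, with Y = y_i + Σ_{j≠i} y_j.
First-order condition: 262 − 2y_i − Σ_{j≠i} y_j = 0.
Imposing symmetry (y_j = y for all j) turns Σ_{j≠i} y_j into 3y, so 262 = 5y and y = 52.4.

52.4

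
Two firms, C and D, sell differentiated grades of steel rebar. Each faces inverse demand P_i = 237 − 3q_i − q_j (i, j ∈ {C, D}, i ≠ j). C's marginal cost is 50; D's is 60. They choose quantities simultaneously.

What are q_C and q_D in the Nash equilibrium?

Firm C's profit: π = q_C(237 − 3q_C − q_D) − 50q_C.
∂π/∂q_C = 187 − 6q_C − q_D = 0 ⇒ q_C = 187/6 − (1/6)q_D.
Similarly q_D = 29.5 − (1/6)q_C.
Solving the two reaction functions simultaneously: (1 − (−1/6)(−1/6))q_C = 187/6 − (1/6)·29.5, so (35/36)q_C = 26.25 and q_C = 27.
Then q_D = 29.5 − (1/6)·27 = 25.

27, 25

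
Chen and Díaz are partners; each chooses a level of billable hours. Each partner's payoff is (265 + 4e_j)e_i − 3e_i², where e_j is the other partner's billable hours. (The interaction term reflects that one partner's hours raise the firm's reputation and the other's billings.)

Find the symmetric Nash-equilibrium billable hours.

Chen's payoff is (265 + 4e_D)e_C − 3e_C².
∂π/∂e_C = 265 + 4e_D − 6e_C = 0, so e_C = 265/6 + (2/3)e_D.
The game is symmetric, so in equilibrium e_D = e_C: the reaction function gives (1/3)e_C = 265/6, hence e_C = 132.5.

132.5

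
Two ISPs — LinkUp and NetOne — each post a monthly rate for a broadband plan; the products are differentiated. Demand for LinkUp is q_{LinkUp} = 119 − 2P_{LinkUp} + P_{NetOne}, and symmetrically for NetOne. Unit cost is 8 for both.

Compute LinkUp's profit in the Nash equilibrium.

2738

LinkUp's profit: π = (P_{LinkUp} − 8)(119 − 2P_{LinkUp} + P_{NetOne}).
∂π/∂P_{LinkUp} = 135 − 4P_{LinkUp} + P_{NetOne} = 0 ⇒ P_{LinkUp} = 33.75 + 0.25P_{NetOne}.
The game is symmetric, so in equilibrium P_{NetOne} = P_{LinkUp}: the reaction function gives 0.75P_{LinkUp} = 33.75, hence P_{LinkUp} = 45.
q_{LinkUp} = 119 − 2·45 + 45 = 74.
Profit = (45 − 8)·74 = 2738.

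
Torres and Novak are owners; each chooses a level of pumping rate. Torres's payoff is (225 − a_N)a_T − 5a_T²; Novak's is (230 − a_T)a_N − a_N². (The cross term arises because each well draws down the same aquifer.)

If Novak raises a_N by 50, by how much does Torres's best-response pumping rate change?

Expanding Torres's payoff: 225a_T − a_Na_T − 5a_T².
∂π/∂a_T = 225 − a_N − 10a_T = 0, so a_T = 22.5 − 0.1a_N.
The reaction-function slope is −0.1, so a 50-unit rise in a_N moves a_T by −0.1 × 50 = −5. Torres's best response falls — the actions are strategic substitutes.

-5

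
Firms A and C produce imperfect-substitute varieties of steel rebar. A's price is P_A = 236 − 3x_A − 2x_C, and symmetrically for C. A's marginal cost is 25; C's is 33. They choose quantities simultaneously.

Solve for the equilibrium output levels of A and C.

Firm A's profit: π = x_A(236 − 3x_A − 2x_C) − 25x_A.
∂π/∂x_A = 211 − 6x_A − 2x_C = 0 ⇒ x_A = 211/6 − (1/3)x_C.
Similarly x_C = 203/6 − (1/3)x_A.
Substituting the second reaction function into the first: x_A = 211/6 − (1/3)(203/6 − (1/3)x_A), which gives (8/9)x_A = 215/9 ⇒ x_A = 26.875.
Then x_C = 203/6 − (1/3)·26.875 = 24.875.

26.875, 24.875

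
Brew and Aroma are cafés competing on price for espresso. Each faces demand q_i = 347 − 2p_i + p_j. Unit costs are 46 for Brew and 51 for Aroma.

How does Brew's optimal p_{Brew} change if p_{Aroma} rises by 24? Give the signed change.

Brew's profit: π = (p_{Brew} − 46)(347 − 2p_{Brew} + p_{Aroma}).
∂π/∂p_{Brew} = 439 − 4p_{Brew} + p_{Aroma} = 0 ⇒ p_{Brew} = 109.75 + 0.25p_{Aroma}.
The reaction-function slope is 0.25, so a 24-unit rise in p_{Aroma} moves p_{Brew} by 0.25 × 24 = 6. Brew's best response rises — the actions are strategic complements.

6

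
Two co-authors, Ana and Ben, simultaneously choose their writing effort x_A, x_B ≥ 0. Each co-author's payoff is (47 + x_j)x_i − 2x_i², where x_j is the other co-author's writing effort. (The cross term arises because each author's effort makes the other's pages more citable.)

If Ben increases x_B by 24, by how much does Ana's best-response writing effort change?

6

Ana's payoff is (47 + x_B)x_A − 2x_A².
∂π/∂x_A = 47 + x_B − 4x_A = 0, so x_A = 11.75 + 0.25x_B.
The reaction-function slope is 0.25, so a 24-unit rise in x_B moves x_A by 0.25 × 24 = 6. Ana's best response rises — the actions are strategic complements.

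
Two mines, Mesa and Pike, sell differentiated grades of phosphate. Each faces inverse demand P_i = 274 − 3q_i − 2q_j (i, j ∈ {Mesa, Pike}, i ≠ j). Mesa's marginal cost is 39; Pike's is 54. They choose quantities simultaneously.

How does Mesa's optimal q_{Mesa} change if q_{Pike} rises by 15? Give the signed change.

-5

Mine Mesa's profit: π = q_{Mesa}(274 − 3q_{Mesa} − 2q_{Pike}) − 39q_{Mesa}.
∂π/∂q_{Mesa} = 235 − 6q_{Mesa} − 2q_{Pike} = 0 ⇒ q_{Mesa} = 235/6 − (1/3)q_{Pike}.
The reaction-function slope is −1/3, so a 15-unit rise in q_{Pike} moves q_{Mesa} by −1/3 × 15 = −5. Mesa's best response falls — the actions are strategic substitutes.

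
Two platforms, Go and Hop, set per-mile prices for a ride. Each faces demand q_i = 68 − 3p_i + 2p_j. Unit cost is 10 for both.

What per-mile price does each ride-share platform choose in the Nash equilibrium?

24.5

Go's profit: π = (p_{Go} − 10)(68 − 3p_{Go} + 2p_{Hop}).
∂π/∂p_{Go} = 98 − 6p_{Go} + 2p_{Hop} = 0 ⇒ p_{Go} = 49/3 + (1/3)p_{Hop}.
Setting p_{Go} = p_{Hop} in the reaction function: p_{Go} = 49/3 + (1/3)p_{Go}, so p_{Go} = (49/3) / (2/3) = 24.5.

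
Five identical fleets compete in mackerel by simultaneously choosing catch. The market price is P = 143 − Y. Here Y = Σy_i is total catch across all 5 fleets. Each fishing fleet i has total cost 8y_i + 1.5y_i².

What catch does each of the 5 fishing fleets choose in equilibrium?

A representative fishing fleet's profit is π_i = y_i(143 − Y) − 8y_i − 1.5y_i², with Y = y_i + Σ_{j≠i} y_j.
First-order condition: 135 − 5y_i − Σ_{j≠i} y_j = 0.
Imposing symmetry (y_j = y for all j) turns Σ_{j≠i} y_j into 4y, so 135 = 9y and y = 15.

15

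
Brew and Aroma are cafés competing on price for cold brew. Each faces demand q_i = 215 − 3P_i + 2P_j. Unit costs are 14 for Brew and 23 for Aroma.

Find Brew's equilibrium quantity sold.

Brew's profit: π = (P_{Brew} − 14)(215 − 3P_{Brew} + 2P_{Aroma}).
∂π/∂P_{Brew} = 257 − 6P_{Brew} + 2P_{Aroma} = 0 ⇒ P_{Brew} = 257/6 + (1/3)P_{Aroma}.
Similarly P_{Aroma} = 142/3 + (1/3)P_{Brew}.
Solving the two reaction functions simultaneously: (1 − (1/3)(1/3))P_{Brew} = 257/6 + (1/3)·(142/3), so (8/9)P_{Brew} = 1055/18 and P_{Brew} = 65.9375.
Then P_{Aroma} = 142/3 + (1/3)·65.9375 = 69.3125.
q_{Brew} = 215 − 3·65.9375 + 2·69.3125 = 155.8125.

155.8125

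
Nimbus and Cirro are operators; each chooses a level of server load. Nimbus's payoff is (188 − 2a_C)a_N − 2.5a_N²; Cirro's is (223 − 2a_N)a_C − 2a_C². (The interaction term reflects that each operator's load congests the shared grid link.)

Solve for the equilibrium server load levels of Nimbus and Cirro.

19.125, 46.1875

Expanding Nimbus's payoff: 188a_N − 2a_Ca_N − 2.5a_N².
∂π/∂a_N = 188 − 2a_C − 5a_N = 0, so a_N = 37.6 − 0.4a_C.
Likewise for Cirro: a_C = 55.75 − 0.5a_N.
Solving the two reaction functions simultaneously: (1 − (−0.4)(−0.5))a_N = 37.6 − 0.4·55.75, so 0.8a_N = 15.3 and a_N = 19.125.
Then a_C = 55.75 − 0.5·19.125 = 46.1875.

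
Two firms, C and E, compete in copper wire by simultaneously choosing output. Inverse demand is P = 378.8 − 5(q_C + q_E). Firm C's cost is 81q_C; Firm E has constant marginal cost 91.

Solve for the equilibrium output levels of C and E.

Firm C's profit: π = q_C(378.8 − 5(q_C + q_E)) − 81q_C.
∂π/∂q_C = 297.8 − 10q_C − 5q_E = 0, so q_C = 29.78 − 0.5q_E.
By the same steps for E: q_E = 28.78 − 0.5q_C.
Substituting the second reaction function into the first: q_C = 29.78 − 0.5(28.78 − 0.5q_C), which gives 0.75q_C = 15.39 ⇒ q_C = 20.52.
Then q_E = 28.78 − 0.5·20.52 = 18.52.

20.52, 18.52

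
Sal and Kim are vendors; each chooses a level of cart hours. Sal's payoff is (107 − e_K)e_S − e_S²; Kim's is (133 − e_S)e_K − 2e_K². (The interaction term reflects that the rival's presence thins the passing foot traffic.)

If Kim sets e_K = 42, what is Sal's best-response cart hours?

32.5

Expanding Sal's payoff: 107e_S − e_Ke_S − e_S².
∂π/∂e_S = 107 − e_K − 2e_S = 0, so e_S = 53.5 − 0.5e_K.
At e_K = 42: e_S = 53.5 − 0.5·42 = 32.5.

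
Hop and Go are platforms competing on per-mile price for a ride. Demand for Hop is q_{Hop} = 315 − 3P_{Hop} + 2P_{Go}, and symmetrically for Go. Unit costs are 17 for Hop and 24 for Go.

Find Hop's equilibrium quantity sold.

227.4375

Hop's profit: π = (P_{Hop} − 17)(315 − 3P_{Hop} + 2P_{Go}).
∂π/∂P_{Hop} = 366 − 6P_{Hop} + 2P_{Go} = 0 ⇒ P_{Hop} = 61 + (1/3)P_{Go}.
Similarly P_{Go} = 64.5 + (1/3)P_{Hop}.
Solving the two reaction functions simultaneously: (1 − (1/3)(1/3))P_{Hop} = 61 + (1/3)·64.5, so (8/9)P_{Hop} = 82.5 and P_{Hop} = 92.8125.
Then P_{Go} = 64.5 + (1/3)·92.8125 = 95.4375.
q_{Hop} = 315 − 3·92.8125 + 2·95.4375 = 227.4375.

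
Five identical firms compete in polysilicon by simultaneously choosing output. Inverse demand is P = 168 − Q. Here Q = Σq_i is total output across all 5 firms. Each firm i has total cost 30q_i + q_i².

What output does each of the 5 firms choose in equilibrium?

A representative firm's profit is π_i = q_i(168 − Q) − 30q_i − q_i², with Q = q_i + Σ_{j≠i} q_j.
First-order condition: 138 − 4q_i − Σ_{j≠i} q_j = 0.
Imposing symmetry (q_j = q for all j) turns Σ_{j≠i} q_j into 4q, so 138 = 8q and q = 17.25.

17.25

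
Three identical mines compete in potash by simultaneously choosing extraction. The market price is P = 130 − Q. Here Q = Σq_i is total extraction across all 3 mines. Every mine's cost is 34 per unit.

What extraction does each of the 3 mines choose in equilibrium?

A representative mine's profit is π_i = q_i(130 − Q) − 34q_i, with Q = q_i + Σ_{j≠i} q_j.
First-order condition: 96 − 2q_i − Σ_{j≠i} q_j = 0.
In a symmetric equilibrium every mine chooses the same q, so Σ_{j≠i} q_j = 2q. The condition becomes 96 − 4q = 0, giving q = 96/4 = 24.

24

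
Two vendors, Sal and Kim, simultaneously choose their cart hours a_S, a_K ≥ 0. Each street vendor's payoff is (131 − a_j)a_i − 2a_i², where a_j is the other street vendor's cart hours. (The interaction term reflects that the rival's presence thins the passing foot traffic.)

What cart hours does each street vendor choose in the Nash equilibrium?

Sal's payoff is (131 − a_K)a_S − 2a_S².
∂π/∂a_S = 131 − a_K − 4a_S = 0, so a_S = 32.75 − 0.25a_K.
Setting a_S = a_K in the reaction function: a_S = 32.75 − 0.25a_S, so a_S = 32.75 / 1.25 = 26.2.

26.2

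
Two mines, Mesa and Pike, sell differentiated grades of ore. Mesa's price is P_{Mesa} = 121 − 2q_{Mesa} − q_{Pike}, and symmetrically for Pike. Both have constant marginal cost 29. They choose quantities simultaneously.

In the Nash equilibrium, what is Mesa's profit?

Mine Mesa's profit: π = q_{Mesa}(121 − 2q_{Mesa} − q_{Pike}) − 29q_{Mesa}.
∂π/∂q_{Mesa} = 92 − 4q_{Mesa} − q_{Pike} = 0 ⇒ q_{Mesa} = 23 − 0.25q_{Pike}.
Setting q_{Mesa} = q_{Pike} in the reaction function: q_{Mesa} = 23 − 0.25q_{Mesa}, so q_{Mesa} = 23 / 1.25 = 18.4.
P_{Mesa} = 121 − 2·18.4 − 18.4 = 65.8.
Profit = (65.8 − 29)·18.4 = 677.12.

677.12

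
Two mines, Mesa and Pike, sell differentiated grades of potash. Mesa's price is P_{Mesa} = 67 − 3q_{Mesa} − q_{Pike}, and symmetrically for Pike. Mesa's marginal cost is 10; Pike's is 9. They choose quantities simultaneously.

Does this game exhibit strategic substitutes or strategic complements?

Mine Mesa's profit: π = q_{Mesa}(67 − 3q_{Mesa} − q_{Pike}) − 10q_{Mesa}.
∂π/∂q_{Mesa} = 57 − 6q_{Mesa} − q_{Pike} = 0 ⇒ q_{Mesa} = 9.5 − (1/6)q_{Pike}.
The best-response slope dq_{Mesa}/dq_{Pike} = −1/6 < 0: the reaction function is downward-sloping, so the choices are strategic substitutes.

strategic substitutes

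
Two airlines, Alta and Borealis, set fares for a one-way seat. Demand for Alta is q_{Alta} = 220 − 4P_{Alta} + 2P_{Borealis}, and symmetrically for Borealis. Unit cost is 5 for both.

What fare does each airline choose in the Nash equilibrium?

Alta's profit: π = (P_{Alta} − 5)(220 − 4P_{Alta} + 2P_{Borealis}).
∂π/∂P_{Alta} = 240 − 8P_{Alta} + 2P_{Borealis} = 0 ⇒ P_{Alta} = 30 + 0.25P_{Borealis}.
By symmetry P_{Borealis} = P_{Alta}; substituting into the reaction function, 0.75P_{Alta} = 30 and P_{Alta} = 40.

40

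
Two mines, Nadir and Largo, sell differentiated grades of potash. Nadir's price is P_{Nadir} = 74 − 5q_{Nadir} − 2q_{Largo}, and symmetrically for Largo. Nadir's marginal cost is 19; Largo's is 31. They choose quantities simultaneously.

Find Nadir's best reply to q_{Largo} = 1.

Mine Nadir's profit: π = q_{Nadir}(74 − 5q_{Nadir} − 2q_{Largo}) − 19q_{Nadir}.
∂π/∂q_{Nadir} = 55 − 10q_{Nadir} − 2q_{Largo} = 0 ⇒ q_{Nadir} = 5.5 − 0.2q_{Largo}.
At q_{Largo} = 1: q_{Nadir} = 5.5 − 0.2·1 = 5.3.

5.3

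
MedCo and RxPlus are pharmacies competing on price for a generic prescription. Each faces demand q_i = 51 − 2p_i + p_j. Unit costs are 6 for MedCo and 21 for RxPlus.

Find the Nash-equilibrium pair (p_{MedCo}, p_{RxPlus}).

MedCo's profit: π = (p_{MedCo} − 6)(51 − 2p_{MedCo} + p_{RxPlus}).
∂π/∂p_{MedCo} = 63 − 4p_{MedCo} + p_{RxPlus} = 0 ⇒ p_{MedCo} = 15.75 + 0.25p_{RxPlus}.
Similarly p_{RxPlus} = 23.25 + 0.25p_{MedCo}.
Substituting the second reaction function into the first: p_{MedCo} = 15.75 + 0.25(23.25 + 0.25p_{MedCo}), which gives 0.9375p_{MedCo} = 21.5625 ⇒ p_{MedCo} = 23.
Then p_{RxPlus} = 23.25 + 0.25·23 = 29.

23, 29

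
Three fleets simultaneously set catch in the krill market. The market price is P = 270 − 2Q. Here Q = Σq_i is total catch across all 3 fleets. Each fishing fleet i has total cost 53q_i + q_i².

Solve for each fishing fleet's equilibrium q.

21.7

A representative fishing fleet's profit is π_i = q_i(270 − 2Q) − 53q_i − q_i², with Q = q_i + Σ_{j≠i} q_j.
First-order condition: 217 − 6q_i − 2Σ_{j≠i} q_j = 0.
In a symmetric equilibrium every fishing fleet chooses the same q, so Σ_{j≠i} q_j = 2q. The condition becomes 217 − 10q = 0, giving q = 217/10 = 21.7.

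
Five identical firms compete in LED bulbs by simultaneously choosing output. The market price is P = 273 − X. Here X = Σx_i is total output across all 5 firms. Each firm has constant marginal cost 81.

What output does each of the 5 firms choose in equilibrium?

A representative firm's profit is π_i = x_i(273 − X) − 81x_i, with X = x_i + Σ_{j≠i} x_j.
First-order condition: 192 − 2x_i − Σ_{j≠i} x_j = 0.
With identical firms, set every x_j = x: then 192 − 2x − 4x = 0, i.e. x = 192/6 = 32.

32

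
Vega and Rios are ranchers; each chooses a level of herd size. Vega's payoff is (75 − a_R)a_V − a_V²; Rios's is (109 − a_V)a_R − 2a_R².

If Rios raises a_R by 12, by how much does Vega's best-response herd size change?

Expanding Vega's payoff: 75a_V − a_Ra_V − a_V².
∂π/∂a_V = 75 − a_R − 2a_V = 0, so a_V = 37.5 − 0.5a_R.
The reaction-function slope is −0.5, so a 12-unit rise in a_R moves a_V by −0.5 × 12 = −6. Vega's best response falls — the actions are strategic substitutes.

-6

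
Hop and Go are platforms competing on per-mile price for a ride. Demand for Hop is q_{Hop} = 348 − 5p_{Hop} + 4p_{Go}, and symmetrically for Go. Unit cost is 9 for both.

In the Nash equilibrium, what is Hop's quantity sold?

282.5

Hop's profit: π = (p_{Hop} − 9)(348 − 5p_{Hop} + 4p_{Go}).
∂π/∂p_{Hop} = 393 − 10p_{Hop} + 4p_{Go} = 0 ⇒ p_{Hop} = 39.3 + 0.4p_{Go}.
The game is symmetric, so in equilibrium p_{Go} = p_{Hop}: the reaction function gives 0.6p_{Hop} = 39.3, hence p_{Hop} = 65.5.
q_{Hop} = 348 − 5·65.5 + 4·65.5 = 282.5.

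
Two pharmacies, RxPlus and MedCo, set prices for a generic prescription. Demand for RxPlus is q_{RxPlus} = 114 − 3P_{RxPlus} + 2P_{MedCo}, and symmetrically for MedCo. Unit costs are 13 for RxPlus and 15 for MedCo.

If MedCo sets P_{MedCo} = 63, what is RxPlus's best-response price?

46.5

RxPlus's profit: π = (P_{RxPlus} − 13)(114 − 3P_{RxPlus} + 2P_{MedCo}).
∂π/∂P_{RxPlus} = 153 − 6P_{RxPlus} + 2P_{MedCo} = 0 ⇒ P_{RxPlus} = 25.5 + (1/3)P_{MedCo}.
At P_{MedCo} = 63: P_{RxPlus} = 25.5 + (1/3)·63 = 46.5.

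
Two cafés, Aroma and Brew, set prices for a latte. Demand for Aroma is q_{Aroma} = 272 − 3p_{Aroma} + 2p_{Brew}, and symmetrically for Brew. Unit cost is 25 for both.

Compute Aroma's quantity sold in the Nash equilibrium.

Aroma's profit: π = (p_{Aroma} − 25)(272 − 3p_{Aroma} + 2p_{Brew}).
∂π/∂p_{Aroma} = 347 − 6p_{Aroma} + 2p_{Brew} = 0 ⇒ p_{Aroma} = 347/6 + (1/3)p_{Brew}.
By symmetry p_{Brew} = p_{Aroma}; substituting into the reaction function, (2/3)p_{Aroma} = 347/6 and p_{Aroma} = 86.75.
q_{Aroma} = 272 − 3·86.75 + 2·86.75 = 185.25.

185.25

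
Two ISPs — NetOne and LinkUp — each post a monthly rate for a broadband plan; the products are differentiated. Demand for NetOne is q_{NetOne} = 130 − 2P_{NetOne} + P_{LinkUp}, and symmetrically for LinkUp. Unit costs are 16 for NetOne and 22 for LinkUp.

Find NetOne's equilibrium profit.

NetOne's profit: π = (P_{NetOne} − 16)(130 − 2P_{NetOne} + P_{LinkUp}).
∂π/∂P_{NetOne} = 162 − 4P_{NetOne} + P_{LinkUp} = 0 ⇒ P_{NetOne} = 40.5 + 0.25P_{LinkUp}.
Similarly P_{LinkUp} = 43.5 + 0.25P_{NetOne}.
Substituting the second reaction function into the first: P_{NetOne} = 40.5 + 0.25(43.5 + 0.25P_{NetOne}), which gives 0.9375P_{NetOne} = 51.375 ⇒ P_{NetOne} = 54.8.
Then P_{LinkUp} = 43.5 + 0.25·54.8 = 57.2.
q_{NetOne} = 130 − 2·54.8 + 57.2 = 77.6.
Profit = (54.8 − 16)·77.6 = 3010.88.

3010.88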